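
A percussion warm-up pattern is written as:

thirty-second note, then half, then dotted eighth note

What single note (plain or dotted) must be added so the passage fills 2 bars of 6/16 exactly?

2 bars of 6/16 = 24 thirty-second notes.
In thirty-second notes: thirty-second note = 1; half = 16; dotted eighth note = 6.
Altogether 1 + 16 + 6 = 23.
Remaining: 24 − 23 = 1 thirty-second note, which is a thirty-second note.

thirty-second note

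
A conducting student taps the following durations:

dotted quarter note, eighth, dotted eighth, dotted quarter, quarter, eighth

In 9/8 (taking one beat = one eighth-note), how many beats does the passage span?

11.5

One eighth-note beat = 2 sixteenth notes.
Each duration in sixteenth notes: dotted quarter note = 6; eighth = 2; dotted eighth = 3; dotted quarter = 6; quarter = 4; eighth = 2.
Altogether 6 + 2 + 3 + 6 + 4 + 2 = 23.
23 ÷ 2 = 11.5 beats.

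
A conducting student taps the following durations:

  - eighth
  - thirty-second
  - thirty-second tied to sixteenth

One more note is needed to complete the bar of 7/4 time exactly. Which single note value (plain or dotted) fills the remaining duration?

dotted whole note

The bar of 7/4 = 56 thirty-second notes.
Working in thirty-second notes: eighth = 4; thirty-second = 1; thirty-second tied to sixteenth (thirty-second + sixteenth) = 3.
Altogether 4 + 1 + 3 = 8.
Remaining: 56 − 8 = 48 thirty-second notes, which is a dotted whole note.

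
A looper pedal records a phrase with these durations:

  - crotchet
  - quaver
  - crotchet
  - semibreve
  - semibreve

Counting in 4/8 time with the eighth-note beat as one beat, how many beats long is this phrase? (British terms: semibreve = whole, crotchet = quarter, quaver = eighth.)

One eighth-note beat = 2 sixteenth notes.
Each duration in sixteenth notes: crotchet = 4; quaver = 2; crotchet = 4; semibreve = 16; semibreve = 16.
Altogether 4 + 2 + 4 + 16 + 16 = 42.
42 ÷ 2 = 21 beats.

21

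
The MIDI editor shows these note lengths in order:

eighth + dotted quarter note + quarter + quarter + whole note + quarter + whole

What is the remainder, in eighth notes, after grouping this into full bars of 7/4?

12

One bar of 7/4 = 14 eighth notes.
Each duration in eighth notes: eighth = 1; dotted quarter note = 3; quarter = 2; quarter = 2; whole note = 8; quarter = 2; whole = 8.
Altogether 1 + 3 + 2 + 2 + 8 + 2 + 8 = 26.
26 ÷ 14 = 1 complete bar with 12 eighth notes remaining.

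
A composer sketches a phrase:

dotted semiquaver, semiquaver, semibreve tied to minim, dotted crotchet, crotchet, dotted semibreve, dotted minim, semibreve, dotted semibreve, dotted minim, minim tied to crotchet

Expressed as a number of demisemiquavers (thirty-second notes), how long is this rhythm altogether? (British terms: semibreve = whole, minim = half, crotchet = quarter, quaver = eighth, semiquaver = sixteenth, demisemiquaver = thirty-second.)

In thirty-second notes: dotted semiquaver = 3; semiquaver = 2; semibreve tied to minim (semibreve + minim) = 48; dotted crotchet = 12; crotchet = 8; dotted semibreve = 48; dotted minim = 24; semibreve = 32; dotted semibreve = 48; dotted minim = 24; minim tied to crotchet (minim + crotchet) = 24.
Total: 3 + 2 + 48 + 12 + 8 + 48 + 24 + 32 + 48 + 24 + 24 = 273 thirty-second notes.

273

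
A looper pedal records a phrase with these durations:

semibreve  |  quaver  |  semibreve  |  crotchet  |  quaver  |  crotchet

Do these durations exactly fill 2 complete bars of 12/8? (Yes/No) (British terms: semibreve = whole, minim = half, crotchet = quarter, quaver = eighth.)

No

One bar of 12/8 = 12 eighth notes, so 2 bars = 24.
Convert each value to eighth notes: semibreve = 8; quaver = 1; semibreve = 8; crotchet = 2; quaver = 1; crotchet = 2.
Altogether 8 + 1 + 8 + 2 + 1 + 2 = 22.
22 falls short of 24, so the answer is No.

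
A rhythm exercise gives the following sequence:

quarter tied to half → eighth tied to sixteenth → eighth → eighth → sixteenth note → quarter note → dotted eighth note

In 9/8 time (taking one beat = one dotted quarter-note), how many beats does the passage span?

One dotted quarter-note beat = 6 sixteenth notes.
Working in sixteenth notes: quarter tied to half (quarter + half) = 12; eighth tied to sixteenth (eighth + sixteenth) = 3; eighth = 2; eighth = 2; sixteenth note = 1; quarter note = 4; dotted eighth note = 3.
Sum: 12 + 3 + 2 + 2 + 1 + 4 + 3 = 27.
27 ÷ 6 = 4.5 beats.

4.5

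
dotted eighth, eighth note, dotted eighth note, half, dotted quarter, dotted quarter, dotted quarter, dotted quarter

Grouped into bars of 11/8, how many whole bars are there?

One bar of 11/8 = 22 sixteenth notes.
Each duration in sixteenth notes: dotted eighth = 3; eighth note = 2; dotted eighth note = 3; half = 8; dotted quarter = 6; dotted quarter = 6; dotted quarter = 6; dotted quarter = 6.
Total: 3 + 2 + 3 + 8 + 6 + 6 + 6 + 6 = 40.
40 ÷ 22 = 1 complete bar with 18 left over.

1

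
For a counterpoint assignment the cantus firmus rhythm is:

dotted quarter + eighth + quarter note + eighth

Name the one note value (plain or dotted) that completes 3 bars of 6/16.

3 bars of 6/16 = 9 eighth notes.
Convert each value to eighth notes: dotted quarter = 3; eighth = 1; quarter note = 2; eighth = 1.
Sum: 3 + 1 + 2 + 1 = 7.
Remaining: 9 − 7 = 2 eighth notes, which is a quarter note.

quarter note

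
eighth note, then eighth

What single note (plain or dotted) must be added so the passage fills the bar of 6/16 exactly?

eighth note

The bar of 6/16 = 3 eighth notes.
In eighth notes: eighth note = 1; eighth = 1.
Total: 1 + 1 = 2.
Remaining: 3 − 2 = 1 eighth note, which is a eighth note.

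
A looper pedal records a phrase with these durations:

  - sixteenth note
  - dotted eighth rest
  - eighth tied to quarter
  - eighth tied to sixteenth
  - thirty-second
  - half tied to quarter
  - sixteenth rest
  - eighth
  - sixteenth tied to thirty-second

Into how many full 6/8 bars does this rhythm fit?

2

One bar of 6/8 = 24 thirty-second notes.
In thirty-second notes: sixteenth note = 2; dotted eighth rest = 6; eighth tied to quarter (eighth + quarter) = 12; eighth tied to sixteenth (eighth + sixteenth) = 6; thirty-second = 1; half tied to quarter (half + quarter) = 24; sixteenth rest = 2; eighth = 4; sixteenth tied to thirty-second (sixteenth + thirty-second) = 3.
Sum: 2 + 6 + 12 + 6 + 1 + 24 + 2 + 4 + 3 = 60.
60 ÷ 24 = 2 complete bars with 12 left over.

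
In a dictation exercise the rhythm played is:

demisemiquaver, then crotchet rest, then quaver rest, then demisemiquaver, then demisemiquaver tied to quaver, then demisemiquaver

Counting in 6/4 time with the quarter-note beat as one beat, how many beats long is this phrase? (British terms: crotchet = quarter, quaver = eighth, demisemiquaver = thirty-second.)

2.5

One quarter-note beat = 8 thirty-second notes.
Convert each value to thirty-second notes: demisemiquaver = 1; crotchet rest = 8; quaver rest = 4; demisemiquaver = 1; demisemiquaver tied to quaver (demisemiquaver + quaver) = 5; demisemiquaver = 1.
Total: 1 + 8 + 4 + 1 + 5 + 1 = 20.
20 ÷ 8 = 2.5 beats.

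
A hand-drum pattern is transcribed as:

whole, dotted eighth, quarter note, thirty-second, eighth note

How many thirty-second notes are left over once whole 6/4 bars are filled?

One bar of 6/4 = 48 thirty-second notes.
Convert each value to thirty-second notes: whole = 32; dotted eighth = 6; quarter note = 8; thirty-second = 1; eighth note = 4.
Altogether 32 + 6 + 8 + 1 + 4 = 51.
51 ÷ 48 = 1 complete bar with 3 thirty-second notes remaining.

3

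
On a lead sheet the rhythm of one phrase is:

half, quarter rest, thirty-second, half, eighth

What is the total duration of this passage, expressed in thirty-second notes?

45

Each duration in thirty-second notes: half = 16; quarter rest = 8; thirty-second = 1; half = 16; eighth = 4.
Adding: 16 + 8 + 1 + 16 + 4 = 45 thirty-second notes.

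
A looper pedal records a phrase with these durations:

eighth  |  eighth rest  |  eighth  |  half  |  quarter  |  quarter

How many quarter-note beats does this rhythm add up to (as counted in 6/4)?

One quarter-note beat = 2 eighth notes.
Working in eighth notes: eighth = 1; eighth rest = 1; eighth = 1; half = 4; quarter = 2; quarter = 2.
Sum: 1 + 1 + 1 + 4 + 2 + 2 = 11.
11 ÷ 2 = 5.5 beats.

5.5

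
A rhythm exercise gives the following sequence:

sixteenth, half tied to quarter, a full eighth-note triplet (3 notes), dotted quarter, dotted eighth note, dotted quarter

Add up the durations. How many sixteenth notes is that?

Working in sixteenth notes: sixteenth = 1; half tied to quarter (half + quarter) = 12; a full eighth-note triplet (3 notes) (three triplet eighths span one quarter) = 4; dotted quarter = 6; dotted eighth note = 3; dotted quarter = 6.
Total: 1 + 12 + 4 + 6 + 3 + 6 = 32 sixteenth notes.

32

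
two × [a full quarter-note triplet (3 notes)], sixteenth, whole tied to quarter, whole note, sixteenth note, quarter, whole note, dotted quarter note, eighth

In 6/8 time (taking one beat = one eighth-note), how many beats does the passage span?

One eighth-note beat = 2 sixteenth notes.
Each duration in sixteenth notes: a full quarter-note triplet (3 notes) (three triplet quarters span one half) = 8; a full quarter-note triplet (3 notes) (three triplet quarters span one half) = 8; sixteenth = 1; whole tied to quarter (whole + quarter) = 20; whole note = 16; sixteenth note = 1; quarter = 4; whole note = 16; dotted quarter note = 6; eighth = 2.
Total: 8 + 8 + 1 + 20 + 16 + 1 + 4 + 16 + 6 + 2 = 82.
82 ÷ 2 = 41 beats.

41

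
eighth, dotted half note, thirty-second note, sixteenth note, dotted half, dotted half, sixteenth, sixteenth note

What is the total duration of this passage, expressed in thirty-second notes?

83

Each duration in thirty-second notes: eighth = 4; dotted half note = 24; thirty-second note = 1; sixteenth note = 2; dotted half = 24; dotted half = 24; sixteenth = 2; sixteenth note = 2.
Altogether 4 + 24 + 1 + 2 + 24 + 24 + 2 + 2 = 83 thirty-second notes.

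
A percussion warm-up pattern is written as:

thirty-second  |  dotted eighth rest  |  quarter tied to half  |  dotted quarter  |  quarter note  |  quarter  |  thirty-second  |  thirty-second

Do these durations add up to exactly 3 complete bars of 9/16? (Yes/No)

One bar of 9/16 = 18 thirty-second notes, so 3 bars = 54.
Working in thirty-second notes: thirty-second = 1; dotted eighth rest = 6; quarter tied to half (quarter + half) = 24; dotted quarter = 12; quarter note = 8; quarter = 8; thirty-second = 1; thirty-second = 1.
Adding: 1 + 6 + 24 + 12 + 8 + 8 + 1 + 1 = 61.
61 exceeds 54, so the answer is No.

No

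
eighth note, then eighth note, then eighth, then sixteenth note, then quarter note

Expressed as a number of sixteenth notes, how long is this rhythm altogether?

In sixteenth notes: eighth note = 2; eighth note = 2; eighth = 2; sixteenth note = 1; quarter note = 4.
Adding: 2 + 2 + 2 + 1 + 4 = 11 sixteenth notes.

11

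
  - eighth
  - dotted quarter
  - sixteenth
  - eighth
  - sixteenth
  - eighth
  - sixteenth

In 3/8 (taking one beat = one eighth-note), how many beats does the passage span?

7.5

One eighth-note beat = 2 sixteenth notes.
Each duration in sixteenth notes: eighth = 2; dotted quarter = 6; sixteenth = 1; eighth = 2; sixteenth = 1; eighth = 2; sixteenth = 1.
Total: 2 + 6 + 1 + 2 + 1 + 2 + 1 = 15.
15 ÷ 2 = 7.5 beats.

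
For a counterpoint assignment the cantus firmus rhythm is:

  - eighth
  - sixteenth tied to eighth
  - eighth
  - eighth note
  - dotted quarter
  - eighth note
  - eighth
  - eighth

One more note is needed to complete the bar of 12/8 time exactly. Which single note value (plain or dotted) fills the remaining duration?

dotted eighth note

The bar of 12/8 = 24 sixteenth notes.
Working in sixteenth notes: eighth = 2; sixteenth tied to eighth (sixteenth + eighth) = 3; eighth = 2; eighth note = 2; dotted quarter = 6; eighth note = 2; eighth = 2; eighth = 2.
Altogether 2 + 3 + 2 + 2 + 6 + 2 + 2 + 2 = 21.
Remaining: 24 − 21 = 3 sixteenth notes, which is a dotted eighth note.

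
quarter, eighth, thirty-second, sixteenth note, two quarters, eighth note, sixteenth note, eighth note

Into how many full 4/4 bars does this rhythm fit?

One bar of 4/4 = 32 thirty-second notes.
Convert each value to thirty-second notes: quarter = 8; eighth = 4; thirty-second = 1; sixteenth note = 2; quarter = 8; quarter = 8; eighth note = 4; sixteenth note = 2; eighth note = 4.
Total: 8 + 4 + 1 + 2 + 8 + 8 + 4 + 2 + 4 = 41.
41 ÷ 32 = 1 complete bar with 9 left over.

1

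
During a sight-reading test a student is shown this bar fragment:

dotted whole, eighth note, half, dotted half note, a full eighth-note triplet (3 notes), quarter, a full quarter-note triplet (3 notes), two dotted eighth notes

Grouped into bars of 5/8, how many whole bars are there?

6

One bar of 5/8 = 10 sixteenth notes.
Working in sixteenth notes: dotted whole = 24; eighth note = 2; half = 8; dotted half note = 12; a full eighth-note triplet (3 notes) (three triplet eighths span one quarter) = 4; quarter = 4; a full quarter-note triplet (3 notes) (three triplet quarters span one half) = 8; dotted eighth note = 3; dotted eighth note = 3.
Sum: 24 + 2 + 8 + 12 + 4 + 4 + 8 + 3 + 3 = 68.
68 ÷ 10 = 6 complete bars with 8 left over.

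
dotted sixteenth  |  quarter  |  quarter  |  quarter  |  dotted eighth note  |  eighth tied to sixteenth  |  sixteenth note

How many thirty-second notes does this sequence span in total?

41

Each duration in thirty-second notes: dotted sixteenth = 3; quarter = 8; quarter = 8; quarter = 8; dotted eighth note = 6; eighth tied to sixteenth (eighth + sixteenth) = 6; sixteenth note = 2.
Adding: 3 + 8 + 8 + 8 + 6 + 6 + 2 = 41 thirty-second notes.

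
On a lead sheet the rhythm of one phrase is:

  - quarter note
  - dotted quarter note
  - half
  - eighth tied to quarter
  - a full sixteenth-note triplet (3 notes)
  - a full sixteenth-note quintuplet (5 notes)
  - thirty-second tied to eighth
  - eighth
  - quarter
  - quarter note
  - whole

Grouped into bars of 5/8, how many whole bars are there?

One bar of 5/8 = 20 thirty-second notes.
Convert each value to thirty-second notes: quarter note = 8; dotted quarter note = 12; half = 16; eighth tied to quarter (eighth + quarter) = 12; a full sixteenth-note triplet (3 notes) (three triplet sixteenths span one eighth) = 4; a full sixteenth-note quintuplet (5 notes) (five quintuplet sixteenths span one quarter) = 8; thirty-second tied to eighth (thirty-second + eighth) = 5; eighth = 4; quarter = 8; quarter note = 8; whole = 32.
Adding: 8 + 12 + 16 + 12 + 4 + 8 + 5 + 4 + 8 + 8 + 32 = 117.
117 ÷ 20 = 5 complete bars with 17 left over.

5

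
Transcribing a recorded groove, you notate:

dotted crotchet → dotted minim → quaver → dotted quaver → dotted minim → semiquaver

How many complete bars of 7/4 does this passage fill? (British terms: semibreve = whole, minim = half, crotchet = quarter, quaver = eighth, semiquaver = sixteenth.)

1

One bar of 7/4 = 28 sixteenth notes.
Convert each value to sixteenth notes: dotted crotchet = 6; dotted minim = 12; quaver = 2; dotted quaver = 3; dotted minim = 12; semiquaver = 1.
Adding: 6 + 12 + 2 + 3 + 12 + 1 = 36.
36 ÷ 28 = 1 complete bar with 8 left over.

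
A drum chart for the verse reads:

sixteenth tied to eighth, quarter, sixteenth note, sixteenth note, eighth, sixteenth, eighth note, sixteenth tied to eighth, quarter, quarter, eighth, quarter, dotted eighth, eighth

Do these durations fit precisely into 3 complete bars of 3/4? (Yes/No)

One bar of 3/4 = 12 sixteenth notes, so 3 bars = 36.
In sixteenth notes: sixteenth tied to eighth (sixteenth + eighth) = 3; quarter = 4; sixteenth note = 1; sixteenth note = 1; eighth = 2; sixteenth = 1; eighth note = 2; sixteenth tied to eighth (sixteenth + eighth) = 3; quarter = 4; quarter = 4; eighth = 2; quarter = 4; dotted eighth = 3; eighth = 2.
Adding: 3 + 4 + 1 + 1 + 2 + 1 + 2 + 3 + 4 + 4 + 2 + 4 + 3 + 2 = 36.
36 equals 36, so the answer is Yes.

Yes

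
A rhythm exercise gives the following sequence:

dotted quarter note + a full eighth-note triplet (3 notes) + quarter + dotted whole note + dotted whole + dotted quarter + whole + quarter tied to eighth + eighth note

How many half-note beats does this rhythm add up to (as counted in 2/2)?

11.5

One half-note beat = 4 eighth notes.
Convert each value to eighth notes: dotted quarter note = 3; a full eighth-note triplet (3 notes) (three triplet eighths span one quarter) = 2; quarter = 2; dotted whole note = 12; dotted whole = 12; dotted quarter = 3; whole = 8; quarter tied to eighth (quarter + eighth) = 3; eighth note = 1.
Adding: 3 + 2 + 2 + 12 + 12 + 3 + 8 + 3 + 1 = 46.
46 ÷ 4 = 11.5 beats.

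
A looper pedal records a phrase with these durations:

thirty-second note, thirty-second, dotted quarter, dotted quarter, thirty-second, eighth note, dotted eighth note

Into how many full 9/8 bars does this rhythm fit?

One bar of 9/8 = 36 thirty-second notes.
In thirty-second notes: thirty-second note = 1; thirty-second = 1; dotted quarter = 12; dotted quarter = 12; thirty-second = 1; eighth note = 4; dotted eighth note = 6.
Sum: 1 + 1 + 12 + 12 + 1 + 4 + 6 = 37.
37 ÷ 36 = 1 complete bar with 1 left over.

1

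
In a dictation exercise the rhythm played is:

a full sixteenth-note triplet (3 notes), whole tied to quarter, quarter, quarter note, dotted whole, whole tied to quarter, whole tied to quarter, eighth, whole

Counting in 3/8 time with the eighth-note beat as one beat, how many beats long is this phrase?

One eighth-note beat = 2 sixteenth notes.
Working in sixteenth notes: a full sixteenth-note triplet (3 notes) (three triplet sixteenths span one eighth) = 2; whole tied to quarter (whole + quarter) = 20; quarter = 4; quarter note = 4; dotted whole = 24; whole tied to quarter (whole + quarter) = 20; whole tied to quarter (whole + quarter) = 20; eighth = 2; whole = 16.
Sum: 2 + 20 + 4 + 4 + 24 + 20 + 20 + 2 + 16 = 112.
112 ÷ 2 = 56 beats.

56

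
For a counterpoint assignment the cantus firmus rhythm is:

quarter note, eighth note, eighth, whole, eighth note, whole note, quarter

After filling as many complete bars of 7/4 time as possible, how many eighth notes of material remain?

One bar of 7/4 = 14 eighth notes.
In eighth notes: quarter note = 2; eighth note = 1; eighth = 1; whole = 8; eighth note = 1; whole note = 8; quarter = 2.
Adding: 2 + 1 + 1 + 8 + 1 + 8 + 2 = 23.
23 ÷ 14 = 1 complete bar with 9 eighth notes remaining.

9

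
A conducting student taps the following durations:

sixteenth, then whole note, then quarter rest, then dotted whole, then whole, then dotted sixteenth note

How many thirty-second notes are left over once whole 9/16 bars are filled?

17

One bar of 9/16 = 18 thirty-second notes.
Working in thirty-second notes: sixteenth = 2; whole note = 32; quarter rest = 8; dotted whole = 48; whole = 32; dotted sixteenth note = 3.
Total: 2 + 32 + 8 + 48 + 32 + 3 = 125.
125 ÷ 18 = 6 complete bars with 17 thirty-second notes remaining.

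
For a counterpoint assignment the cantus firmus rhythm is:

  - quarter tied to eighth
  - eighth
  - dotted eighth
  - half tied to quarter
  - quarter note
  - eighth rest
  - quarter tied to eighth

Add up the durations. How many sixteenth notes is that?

35

Each duration in sixteenth notes: quarter tied to eighth (quarter + eighth) = 6; eighth = 2; dotted eighth = 3; half tied to quarter (half + quarter) = 12; quarter note = 4; eighth rest = 2; quarter tied to eighth (quarter + eighth) = 6.
Total: 6 + 2 + 3 + 12 + 4 + 2 + 6 = 35 sixteenth notes.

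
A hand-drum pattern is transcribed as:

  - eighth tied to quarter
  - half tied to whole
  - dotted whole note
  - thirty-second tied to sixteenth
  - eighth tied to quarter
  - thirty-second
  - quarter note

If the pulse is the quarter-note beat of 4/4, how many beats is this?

One quarter-note beat = 8 thirty-second notes.
Working in thirty-second notes: eighth tied to quarter (eighth + quarter) = 12; half tied to whole (half + whole) = 48; dotted whole note = 48; thirty-second tied to sixteenth (thirty-second + sixteenth) = 3; eighth tied to quarter (eighth + quarter) = 12; thirty-second = 1; quarter note = 8.
Sum: 12 + 48 + 48 + 3 + 12 + 1 + 8 = 132.
132 ÷ 8 = 16.5 beats.

16.5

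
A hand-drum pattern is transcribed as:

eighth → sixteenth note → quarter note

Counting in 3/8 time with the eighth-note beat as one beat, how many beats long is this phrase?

One eighth-note beat = 2 sixteenth notes.
Each duration in sixteenth notes: eighth = 2; sixteenth note = 1; quarter note = 4.
Total: 2 + 1 + 4 = 7.
7 ÷ 2 = 3.5 beats.

3.5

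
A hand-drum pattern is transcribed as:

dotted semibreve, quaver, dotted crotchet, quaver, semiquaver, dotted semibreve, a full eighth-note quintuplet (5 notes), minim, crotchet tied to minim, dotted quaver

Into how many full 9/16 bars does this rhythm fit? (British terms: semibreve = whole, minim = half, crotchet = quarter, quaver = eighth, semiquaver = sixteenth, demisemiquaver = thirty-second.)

One bar of 9/16 = 9 sixteenth notes.
Working in sixteenth notes: dotted semibreve = 24; quaver = 2; dotted crotchet = 6; quaver = 2; semiquaver = 1; dotted semibreve = 24; a full eighth-note quintuplet (5 notes) (five quintuplet eighths span one half) = 8; minim = 8; crotchet tied to minim (crotchet + minim) = 12; dotted quaver = 3.
Adding: 24 + 2 + 6 + 2 + 1 + 24 + 8 + 8 + 12 + 3 = 90.
90 ÷ 9 = 10 complete bars with 0 left over.

10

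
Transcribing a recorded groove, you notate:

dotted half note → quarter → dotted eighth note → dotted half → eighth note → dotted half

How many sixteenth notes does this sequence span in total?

45

Working in sixteenth notes: dotted half note = 12; quarter = 4; dotted eighth note = 3; dotted half = 12; eighth note = 2; dotted half = 12.
Sum: 12 + 4 + 3 + 12 + 2 + 12 = 45 sixteenth notes.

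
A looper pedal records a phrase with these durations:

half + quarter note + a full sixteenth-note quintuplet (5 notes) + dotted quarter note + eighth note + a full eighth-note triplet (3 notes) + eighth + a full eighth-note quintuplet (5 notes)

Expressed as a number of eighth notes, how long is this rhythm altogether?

19

Express everything in eighth notes: half = 4; quarter note = 2; a full sixteenth-note quintuplet (5 notes) (five quintuplet sixteenths span one quarter) = 2; dotted quarter note = 3; eighth note = 1; a full eighth-note triplet (3 notes) (three triplet eighths span one quarter) = 2; eighth = 1; a full eighth-note quintuplet (5 notes) (five quintuplet eighths span one half) = 4.
Altogether 4 + 2 + 2 + 3 + 1 + 2 + 1 + 4 = 19 eighth notes.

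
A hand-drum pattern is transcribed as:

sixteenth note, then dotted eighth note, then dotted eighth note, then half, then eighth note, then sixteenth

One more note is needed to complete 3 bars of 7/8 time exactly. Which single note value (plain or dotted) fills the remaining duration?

3 bars of 7/8 = 42 sixteenth notes.
Convert each value to sixteenth notes: sixteenth note = 1; dotted eighth note = 3; dotted eighth note = 3; half = 8; eighth note = 2; sixteenth = 1.
Altogether 1 + 3 + 3 + 8 + 2 + 1 = 18.
Remaining: 42 − 18 = 24 sixteenth notes, which is a dotted whole note.

dotted whole note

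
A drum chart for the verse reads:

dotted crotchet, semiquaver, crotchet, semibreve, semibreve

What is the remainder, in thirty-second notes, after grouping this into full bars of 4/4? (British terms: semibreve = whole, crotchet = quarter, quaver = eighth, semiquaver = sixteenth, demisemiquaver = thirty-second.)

22

One bar of 4/4 = 16 sixteenth notes.
Each duration in sixteenth notes: dotted crotchet = 6; semiquaver = 1; crotchet = 4; semibreve = 16; semibreve = 16.
Altogether 6 + 1 + 4 + 16 + 16 = 43.
43 ÷ 16 = 2 complete bars with 11 sixteenth notes remaining = 22 thirty-second notes.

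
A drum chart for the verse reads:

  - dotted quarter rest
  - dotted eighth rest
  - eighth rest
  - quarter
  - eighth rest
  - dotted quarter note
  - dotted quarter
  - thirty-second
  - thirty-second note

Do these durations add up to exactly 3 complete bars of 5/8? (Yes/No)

One bar of 5/8 = 20 thirty-second notes, so 3 bars = 60.
Express everything in thirty-second notes: dotted quarter rest = 12; dotted eighth rest = 6; eighth rest = 4; quarter = 8; eighth rest = 4; dotted quarter note = 12; dotted quarter = 12; thirty-second = 1; thirty-second note = 1.
Altogether 12 + 6 + 4 + 8 + 4 + 12 + 12 + 1 + 1 = 60.
60 equals 60, so the answer is Yes.

Yes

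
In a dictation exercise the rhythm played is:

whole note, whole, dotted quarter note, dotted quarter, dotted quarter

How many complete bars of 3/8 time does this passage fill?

One bar of 3/8 = 3 eighth notes.
In eighth notes: whole note = 8; whole = 8; dotted quarter note = 3; dotted quarter = 3; dotted quarter = 3.
Altogether 8 + 8 + 3 + 3 + 3 = 25.
25 ÷ 3 = 8 complete bars with 1 left over.

8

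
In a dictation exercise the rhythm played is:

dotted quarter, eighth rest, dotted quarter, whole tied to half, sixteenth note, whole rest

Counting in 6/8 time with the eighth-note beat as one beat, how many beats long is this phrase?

27.5

One eighth-note beat = 2 sixteenth notes.
Express everything in sixteenth notes: dotted quarter = 6; eighth rest = 2; dotted quarter = 6; whole tied to half (whole + half) = 24; sixteenth note = 1; whole rest = 16.
Sum: 6 + 2 + 6 + 24 + 1 + 16 = 55.
55 ÷ 2 = 27.5 beats.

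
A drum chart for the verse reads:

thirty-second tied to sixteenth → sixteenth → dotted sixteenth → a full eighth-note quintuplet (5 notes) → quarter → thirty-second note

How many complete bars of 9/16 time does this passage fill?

1

One bar of 9/16 = 18 thirty-second notes.
Convert each value to thirty-second notes: thirty-second tied to sixteenth (thirty-second + sixteenth) = 3; sixteenth = 2; dotted sixteenth = 3; a full eighth-note quintuplet (5 notes) (five quintuplet eighths span one half) = 16; quarter = 8; thirty-second note = 1.
Adding: 3 + 2 + 3 + 16 + 8 + 1 = 33.
33 ÷ 18 = 1 complete bar with 15 left over.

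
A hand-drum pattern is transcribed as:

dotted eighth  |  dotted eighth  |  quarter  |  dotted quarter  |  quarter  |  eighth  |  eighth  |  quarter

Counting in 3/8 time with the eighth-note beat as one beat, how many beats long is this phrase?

One eighth-note beat = 2 sixteenth notes.
Express everything in sixteenth notes: dotted eighth = 3; dotted eighth = 3; quarter = 4; dotted quarter = 6; quarter = 4; eighth = 2; eighth = 2; quarter = 4.
Sum: 3 + 3 + 4 + 6 + 4 + 2 + 2 + 4 = 28.
28 ÷ 2 = 14 beats.

14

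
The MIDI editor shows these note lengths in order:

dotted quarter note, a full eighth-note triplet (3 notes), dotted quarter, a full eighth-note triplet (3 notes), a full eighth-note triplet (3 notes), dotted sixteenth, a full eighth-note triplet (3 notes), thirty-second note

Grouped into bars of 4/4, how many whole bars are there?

1

One bar of 4/4 = 32 thirty-second notes.
Convert each value to thirty-second notes: dotted quarter note = 12; a full eighth-note triplet (3 notes) (three triplet eighths span one quarter) = 8; dotted quarter = 12; a full eighth-note triplet (3 notes) (three triplet eighths span one quarter) = 8; a full eighth-note triplet (3 notes) (three triplet eighths span one quarter) = 8; dotted sixteenth = 3; a full eighth-note triplet (3 notes) (three triplet eighths span one quarter) = 8; thirty-second note = 1.
Sum: 12 + 8 + 12 + 8 + 8 + 3 + 8 + 1 = 60.
60 ÷ 32 = 1 complete bar with 28 left over.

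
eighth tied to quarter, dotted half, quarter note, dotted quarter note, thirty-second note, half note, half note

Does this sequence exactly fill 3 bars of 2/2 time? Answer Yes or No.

No

One bar of 2/2 = 32 thirty-second notes, so 3 bars = 96.
In thirty-second notes: eighth tied to quarter (eighth + quarter) = 12; dotted half = 24; quarter note = 8; dotted quarter note = 12; thirty-second note = 1; half note = 16; half note = 16.
Total: 12 + 24 + 8 + 12 + 1 + 16 + 16 = 89.
89 falls short of 96, so the answer is No.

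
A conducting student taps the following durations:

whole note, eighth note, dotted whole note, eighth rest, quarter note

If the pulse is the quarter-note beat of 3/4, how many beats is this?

One quarter-note beat = 2 eighth notes.
Working in eighth notes: whole note = 8; eighth note = 1; dotted whole note = 12; eighth rest = 1; quarter note = 2.
Adding: 8 + 1 + 12 + 1 + 2 = 24.
24 ÷ 2 = 12 beats.

12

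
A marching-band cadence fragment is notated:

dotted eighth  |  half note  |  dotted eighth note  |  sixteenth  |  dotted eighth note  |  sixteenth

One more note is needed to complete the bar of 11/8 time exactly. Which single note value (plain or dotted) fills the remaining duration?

The bar of 11/8 = 22 sixteenth notes.
Working in sixteenth notes: dotted eighth = 3; half note = 8; dotted eighth note = 3; sixteenth = 1; dotted eighth note = 3; sixteenth = 1.
Altogether 3 + 8 + 3 + 1 + 3 + 1 = 19.
Remaining: 22 − 19 = 3 sixteenth notes, which is a dotted eighth note.

dotted eighth note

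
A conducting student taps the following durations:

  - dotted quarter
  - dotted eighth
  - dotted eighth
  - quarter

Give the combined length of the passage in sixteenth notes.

16

Express everything in sixteenth notes: dotted quarter = 6; dotted eighth = 3; dotted eighth = 3; quarter = 4.
Sum: 6 + 3 + 3 + 4 = 16 sixteenth notes.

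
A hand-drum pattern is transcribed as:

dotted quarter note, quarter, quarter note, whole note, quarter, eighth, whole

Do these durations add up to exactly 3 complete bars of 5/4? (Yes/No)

No

One bar of 5/4 = 10 eighth notes, so 3 bars = 30.
Express everything in eighth notes: dotted quarter note = 3; quarter = 2; quarter note = 2; whole note = 8; quarter = 2; eighth = 1; whole = 8.
Adding: 3 + 2 + 2 + 8 + 2 + 1 + 8 = 26.
26 falls short of 30, so the answer is No.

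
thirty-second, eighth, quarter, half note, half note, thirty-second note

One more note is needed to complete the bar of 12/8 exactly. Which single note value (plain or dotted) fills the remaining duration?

sixteenth note

The bar of 12/8 = 48 thirty-second notes.
Express everything in thirty-second notes: thirty-second = 1; eighth = 4; quarter = 8; half note = 16; half note = 16; thirty-second note = 1.
Altogether 1 + 4 + 8 + 16 + 16 + 1 = 46.
Remaining: 48 − 46 = 2 thirty-second notes, which is a sixteenth note.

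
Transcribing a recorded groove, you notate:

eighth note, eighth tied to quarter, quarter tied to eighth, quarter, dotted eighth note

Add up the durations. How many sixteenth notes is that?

21

Each duration in sixteenth notes: eighth note = 2; eighth tied to quarter (eighth + quarter) = 6; quarter tied to eighth (quarter + eighth) = 6; quarter = 4; dotted eighth note = 3.
Total: 2 + 6 + 6 + 4 + 3 = 21 sixteenth notes.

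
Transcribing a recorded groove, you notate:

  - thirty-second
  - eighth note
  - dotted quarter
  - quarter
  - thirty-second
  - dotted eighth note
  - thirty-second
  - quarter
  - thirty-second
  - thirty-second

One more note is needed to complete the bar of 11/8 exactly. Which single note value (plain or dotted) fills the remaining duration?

The bar of 11/8 = 44 thirty-second notes.
Express everything in thirty-second notes: thirty-second = 1; eighth note = 4; dotted quarter = 12; quarter = 8; thirty-second = 1; dotted eighth note = 6; thirty-second = 1; quarter = 8; thirty-second = 1; thirty-second = 1.
Adding: 1 + 4 + 12 + 8 + 1 + 6 + 1 + 8 + 1 + 1 = 43.
Remaining: 44 − 43 = 1 thirty-second note, which is a thirty-second note.

thirty-second note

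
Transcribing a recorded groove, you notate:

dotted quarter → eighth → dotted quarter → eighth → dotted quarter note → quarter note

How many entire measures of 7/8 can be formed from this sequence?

One bar of 7/8 = 7 eighth notes.
In eighth notes: dotted quarter = 3; eighth = 1; dotted quarter = 3; eighth = 1; dotted quarter note = 3; quarter note = 2.
Total: 3 + 1 + 3 + 1 + 3 + 2 = 13.
13 ÷ 7 = 1 complete bar with 6 left over.

1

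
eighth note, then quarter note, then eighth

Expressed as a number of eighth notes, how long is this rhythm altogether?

4

Convert each value to eighth notes: eighth note = 1; quarter note = 2; eighth = 1.
Total: 1 + 2 + 1 = 4 eighth notes.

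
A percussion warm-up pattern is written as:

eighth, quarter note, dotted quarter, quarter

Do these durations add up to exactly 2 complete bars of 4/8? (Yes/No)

One bar of 4/8 = 4 eighth notes, so 2 bars = 8.
In eighth notes: eighth = 1; quarter note = 2; dotted quarter = 3; quarter = 2.
Sum: 1 + 2 + 3 + 2 = 8.
8 equals 8, so the answer is Yes.

Yes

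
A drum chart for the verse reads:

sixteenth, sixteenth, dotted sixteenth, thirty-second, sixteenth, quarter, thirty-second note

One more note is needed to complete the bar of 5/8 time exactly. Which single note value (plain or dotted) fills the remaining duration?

thirty-second note

The bar of 5/8 = 20 thirty-second notes.
In thirty-second notes: sixteenth = 2; sixteenth = 2; dotted sixteenth = 3; thirty-second = 1; sixteenth = 2; quarter = 8; thirty-second note = 1.
Total: 2 + 2 + 3 + 1 + 2 + 8 + 1 = 19.
Remaining: 20 − 19 = 1 thirty-second note, which is a thirty-second note.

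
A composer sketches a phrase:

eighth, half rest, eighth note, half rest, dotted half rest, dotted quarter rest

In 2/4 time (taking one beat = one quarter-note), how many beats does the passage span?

9.5

One quarter-note beat = 2 eighth notes.
Each duration in eighth notes: eighth = 1; half rest = 4; eighth note = 1; half rest = 4; dotted half rest = 6; dotted quarter rest = 3.
Adding: 1 + 4 + 1 + 4 + 6 + 3 = 19.
19 ÷ 2 = 9.5 beats.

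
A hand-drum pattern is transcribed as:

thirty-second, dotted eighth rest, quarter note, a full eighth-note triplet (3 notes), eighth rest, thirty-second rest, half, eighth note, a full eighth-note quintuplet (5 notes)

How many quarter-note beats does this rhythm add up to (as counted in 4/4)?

One quarter-note beat = 8 thirty-second notes.
Convert each value to thirty-second notes: thirty-second = 1; dotted eighth rest = 6; quarter note = 8; a full eighth-note triplet (3 notes) (three triplet eighths span one quarter) = 8; eighth rest = 4; thirty-second rest = 1; half = 16; eighth note = 4; a full eighth-note quintuplet (5 notes) (five quintuplet eighths span one half) = 16.
Altogether 1 + 6 + 8 + 8 + 4 + 1 + 16 + 4 + 16 = 64.
64 ÷ 8 = 8 beats.

8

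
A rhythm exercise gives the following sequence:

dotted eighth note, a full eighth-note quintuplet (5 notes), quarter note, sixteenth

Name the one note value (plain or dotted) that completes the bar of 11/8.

The bar of 11/8 = 22 sixteenth notes.
In sixteenth notes: dotted eighth note = 3; a full eighth-note quintuplet (5 notes) (five quintuplet eighths span one half) = 8; quarter note = 4; sixteenth = 1.
Adding: 3 + 8 + 4 + 1 = 16.
Remaining: 22 − 16 = 6 sixteenth notes, which is a dotted quarter note.

dotted quarter note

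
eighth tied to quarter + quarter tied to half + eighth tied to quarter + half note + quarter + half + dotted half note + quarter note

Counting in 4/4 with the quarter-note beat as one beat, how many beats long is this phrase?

One quarter-note beat = 2 eighth notes.
In eighth notes: eighth tied to quarter (eighth + quarter) = 3; quarter tied to half (quarter + half) = 6; eighth tied to quarter (eighth + quarter) = 3; half note = 4; quarter = 2; half = 4; dotted half note = 6; quarter note = 2.
Total: 3 + 6 + 3 + 4 + 2 + 4 + 6 + 2 = 30.
30 ÷ 2 = 15 beats.

15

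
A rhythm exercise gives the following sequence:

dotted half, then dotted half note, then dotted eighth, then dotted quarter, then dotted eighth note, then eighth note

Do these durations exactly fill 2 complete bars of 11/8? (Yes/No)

No

One bar of 11/8 = 22 sixteenth notes, so 2 bars = 44.
In sixteenth notes: dotted half = 12; dotted half note = 12; dotted eighth = 3; dotted quarter = 6; dotted eighth note = 3; eighth note = 2.
Adding: 12 + 12 + 3 + 6 + 3 + 2 = 38.
38 falls short of 44, so the answer is No.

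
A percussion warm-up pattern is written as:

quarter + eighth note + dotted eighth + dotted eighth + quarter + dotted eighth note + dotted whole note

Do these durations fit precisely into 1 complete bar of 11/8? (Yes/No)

One bar of 11/8 = 22 sixteenth notes.
Working in sixteenth notes: quarter = 4; eighth note = 2; dotted eighth = 3; dotted eighth = 3; quarter = 4; dotted eighth note = 3; dotted whole note = 24.
Adding: 4 + 2 + 3 + 3 + 4 + 3 + 24 = 43.
43 exceeds 22, so the answer is No.

No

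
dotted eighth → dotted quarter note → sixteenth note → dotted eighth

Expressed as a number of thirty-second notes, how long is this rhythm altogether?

Each duration in thirty-second notes: dotted eighth = 6; dotted quarter note = 12; sixteenth note = 2; dotted eighth = 6.
Total: 6 + 12 + 2 + 6 = 26 thirty-second notes.

26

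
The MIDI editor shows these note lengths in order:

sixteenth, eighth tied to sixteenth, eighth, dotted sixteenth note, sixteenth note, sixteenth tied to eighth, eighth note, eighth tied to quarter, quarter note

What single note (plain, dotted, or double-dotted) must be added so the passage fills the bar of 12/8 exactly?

The bar of 12/8 = 48 thirty-second notes.
In thirty-second notes: sixteenth = 2; eighth tied to sixteenth (eighth + sixteenth) = 6; eighth = 4; dotted sixteenth note = 3; sixteenth note = 2; sixteenth tied to eighth (sixteenth + eighth) = 6; eighth note = 4; eighth tied to quarter (eighth + quarter) = 12; quarter note = 8.
Adding: 2 + 6 + 4 + 3 + 2 + 6 + 4 + 12 + 8 = 47.
Remaining: 48 − 47 = 1 thirty-second note, which is a thirty-second note.

thirty-second note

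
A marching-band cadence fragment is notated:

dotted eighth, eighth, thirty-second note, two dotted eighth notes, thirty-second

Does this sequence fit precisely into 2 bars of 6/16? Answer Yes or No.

Yes

One bar of 6/16 = 12 thirty-second notes, so 2 bars = 24.
Express everything in thirty-second notes: dotted eighth = 6; eighth = 4; thirty-second note = 1; dotted eighth note = 6; dotted eighth note = 6; thirty-second = 1.
Adding: 6 + 4 + 1 + 6 + 6 + 1 = 24.
24 equals 24, so the answer is Yes.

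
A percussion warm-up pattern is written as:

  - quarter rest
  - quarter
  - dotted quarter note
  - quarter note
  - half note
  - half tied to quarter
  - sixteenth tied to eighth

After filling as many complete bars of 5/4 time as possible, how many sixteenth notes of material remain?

One bar of 5/4 = 20 sixteenth notes.
Convert each value to sixteenth notes: quarter rest = 4; quarter = 4; dotted quarter note = 6; quarter note = 4; half note = 8; half tied to quarter (half + quarter) = 12; sixteenth tied to eighth (sixteenth + eighth) = 3.
Altogether 4 + 4 + 6 + 4 + 8 + 12 + 3 = 41.
41 ÷ 20 = 2 complete bars with 1 sixteenth note remaining.

1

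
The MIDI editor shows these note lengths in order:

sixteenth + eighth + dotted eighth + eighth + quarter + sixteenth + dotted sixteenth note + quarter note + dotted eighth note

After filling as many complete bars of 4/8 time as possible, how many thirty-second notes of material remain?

One bar of 4/8 = 16 thirty-second notes.
Each duration in thirty-second notes: sixteenth = 2; eighth = 4; dotted eighth = 6; eighth = 4; quarter = 8; sixteenth = 2; dotted sixteenth note = 3; quarter note = 8; dotted eighth note = 6.
Altogether 2 + 4 + 6 + 4 + 8 + 2 + 3 + 8 + 6 = 43.
43 ÷ 16 = 2 complete bars with 11 thirty-second notes remaining.

11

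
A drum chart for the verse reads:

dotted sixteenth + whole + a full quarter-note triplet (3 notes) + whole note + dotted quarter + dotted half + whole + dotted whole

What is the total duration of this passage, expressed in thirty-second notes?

Express everything in thirty-second notes: dotted sixteenth = 3; whole = 32; a full quarter-note triplet (3 notes) (three triplet quarters span one half) = 16; whole note = 32; dotted quarter = 12; dotted half = 24; whole = 32; dotted whole = 48.
Altogether 3 + 32 + 16 + 32 + 12 + 24 + 32 + 48 = 199 thirty-second notes.

199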